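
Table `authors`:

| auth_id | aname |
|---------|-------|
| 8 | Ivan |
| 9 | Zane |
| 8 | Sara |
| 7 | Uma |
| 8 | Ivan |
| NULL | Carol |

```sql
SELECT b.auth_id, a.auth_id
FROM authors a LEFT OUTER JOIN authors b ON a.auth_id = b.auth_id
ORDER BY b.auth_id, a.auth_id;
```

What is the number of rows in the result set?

12

LEFT JOIN keeps every row from `authors a`; unmatched rows get NULL for `authors b`'s columns.
Matching on a.auth_id = b.auth_id. A NULL in a compared column never satisfies the condition.
Matched pairs: 11; unmatched a rows kept: 1.
Total: 11 matched + 1 padded = 12 rows.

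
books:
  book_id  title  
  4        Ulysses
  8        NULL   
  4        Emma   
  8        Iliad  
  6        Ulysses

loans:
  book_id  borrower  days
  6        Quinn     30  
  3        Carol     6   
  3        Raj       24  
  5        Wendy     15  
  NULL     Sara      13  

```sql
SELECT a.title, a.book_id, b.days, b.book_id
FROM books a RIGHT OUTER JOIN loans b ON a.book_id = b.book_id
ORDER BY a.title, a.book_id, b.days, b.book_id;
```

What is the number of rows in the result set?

5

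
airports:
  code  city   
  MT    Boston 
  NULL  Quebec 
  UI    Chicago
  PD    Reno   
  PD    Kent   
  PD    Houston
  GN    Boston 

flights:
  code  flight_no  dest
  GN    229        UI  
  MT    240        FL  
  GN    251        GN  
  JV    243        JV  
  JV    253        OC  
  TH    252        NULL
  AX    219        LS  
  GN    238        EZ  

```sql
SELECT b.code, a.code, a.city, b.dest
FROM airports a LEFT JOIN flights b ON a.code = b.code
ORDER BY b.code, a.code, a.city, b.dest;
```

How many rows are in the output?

9

LEFT JOIN keeps every row from `airports`; unmatched rows get NULL for `flights`'s columns.
Matching on a.code = b.code. A NULL in a compared column never satisfies the condition.
- a[0] code=MT → 1 match(es) in b → 1 row(s).
- a[1] code=NULL → no match; kept with NULLs on the b side.
- a[2] code=UI → no match; kept with NULLs on the b side.
- a[3] code=PD → no match; kept with NULLs on the b side.
- a[4] code=PD → no match; kept with NULLs on the b side.
- a[5] code=PD → no match; kept with NULLs on the b side.
- a[6] code=GN → 3 match(es) in b → 3 row(s).
Total: 4 matched + 5 padded = 9 rows.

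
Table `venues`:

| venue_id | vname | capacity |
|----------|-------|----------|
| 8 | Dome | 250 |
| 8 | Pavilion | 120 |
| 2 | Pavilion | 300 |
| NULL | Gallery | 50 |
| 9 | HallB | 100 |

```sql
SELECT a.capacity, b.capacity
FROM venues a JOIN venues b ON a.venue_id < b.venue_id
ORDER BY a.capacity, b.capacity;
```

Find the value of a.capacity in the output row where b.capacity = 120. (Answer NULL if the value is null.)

INNER JOIN keeps only pairs where the ON condition holds.
Matching on a.venue_id < b.venue_id. A NULL in a compared column never satisfies the condition.
- venue_id=8: 1 matching b row(s), so 1 row(s) emitted.
- venue_id=8: 1 matching b row(s), so 1 row(s) emitted.
- venue_id=2: 3 matching b row(s), so 3 row(s) emitted.
- venue_id=NULL: no matching b row, dropped.
- venue_id=9: no matching b row, dropped.

300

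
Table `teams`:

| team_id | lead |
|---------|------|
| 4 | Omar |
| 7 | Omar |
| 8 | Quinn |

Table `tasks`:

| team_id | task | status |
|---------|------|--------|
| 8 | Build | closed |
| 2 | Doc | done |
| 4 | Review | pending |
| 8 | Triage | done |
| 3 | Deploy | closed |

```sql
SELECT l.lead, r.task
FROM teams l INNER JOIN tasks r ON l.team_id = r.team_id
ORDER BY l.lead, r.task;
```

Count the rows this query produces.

INNER JOIN keeps only pairs where the ON condition holds.
Matching on l.team_id = r.team_id.
Matched pairs: 3.
Total: 3 rows.

3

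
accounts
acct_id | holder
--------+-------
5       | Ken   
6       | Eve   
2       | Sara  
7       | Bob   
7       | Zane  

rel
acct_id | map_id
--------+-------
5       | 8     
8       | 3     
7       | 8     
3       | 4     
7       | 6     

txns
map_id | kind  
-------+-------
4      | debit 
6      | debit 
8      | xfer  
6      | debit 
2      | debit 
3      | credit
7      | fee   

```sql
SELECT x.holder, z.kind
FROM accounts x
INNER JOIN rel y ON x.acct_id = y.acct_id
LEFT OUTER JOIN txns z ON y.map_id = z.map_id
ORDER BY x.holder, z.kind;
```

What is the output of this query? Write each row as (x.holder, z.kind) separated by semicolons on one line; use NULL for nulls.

(Bob, debit); (Bob, debit); (Bob, xfer); (Ken, xfer); (Zane, debit); (Zane, debit); (Zane, xfer)

Step 1 — x INNER JOIN y on acct_id → 5 row(s).
Then LEFT JOIN `txns z` on map_id: each of those 5 rows is kept; rows whose y.map_id has no match in z get NULL for z's columns.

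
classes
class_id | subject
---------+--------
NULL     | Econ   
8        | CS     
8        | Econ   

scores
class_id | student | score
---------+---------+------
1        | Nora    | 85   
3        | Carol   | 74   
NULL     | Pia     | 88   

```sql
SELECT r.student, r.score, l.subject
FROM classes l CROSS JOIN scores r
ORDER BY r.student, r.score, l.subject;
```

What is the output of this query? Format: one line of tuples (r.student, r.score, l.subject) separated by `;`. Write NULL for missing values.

CROSS JOIN pairs every row of `classes` with every row of `scores`: 3 × 3 = 9 rows.

(Carol, 74, CS); (Carol, 74, Econ); (Carol, 74, Econ); (Nora, 85, CS); (Nora, 85, Econ); (Nora, 85, Econ); (Pia, 88, CS); (Pia, 88, Econ); (Pia, 88, Econ)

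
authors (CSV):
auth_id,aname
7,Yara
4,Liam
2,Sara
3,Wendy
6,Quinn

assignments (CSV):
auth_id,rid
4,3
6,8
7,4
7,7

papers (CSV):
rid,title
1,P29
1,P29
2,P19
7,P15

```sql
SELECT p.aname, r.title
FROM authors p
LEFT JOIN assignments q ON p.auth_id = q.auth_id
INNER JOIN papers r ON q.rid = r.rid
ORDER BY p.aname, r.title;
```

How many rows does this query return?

Joins associate left-to-right: authors LEFT JOIN assignments on auth_id gives 6 intermediate row(s).
Then INNER JOIN `papers r` on rid: keep only rows whose q.rid appears in r.
Result: 1 row(s).

1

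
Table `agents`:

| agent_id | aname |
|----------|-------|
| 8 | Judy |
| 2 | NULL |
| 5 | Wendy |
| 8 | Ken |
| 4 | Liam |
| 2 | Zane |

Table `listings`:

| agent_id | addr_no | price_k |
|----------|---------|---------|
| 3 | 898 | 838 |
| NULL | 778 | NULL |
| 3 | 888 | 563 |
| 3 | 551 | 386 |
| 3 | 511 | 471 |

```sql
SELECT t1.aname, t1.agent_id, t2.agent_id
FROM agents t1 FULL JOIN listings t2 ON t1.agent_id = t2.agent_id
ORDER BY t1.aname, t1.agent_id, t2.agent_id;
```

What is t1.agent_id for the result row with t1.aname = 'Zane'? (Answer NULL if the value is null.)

2

FULL OUTER JOIN keeps every row from both sides; unmatched rows get NULL for the other side's columns.
Matching on t1.agent_id = t2.agent_id. A NULL in a compared column never satisfies the condition.
Matched pairs: 0; unmatched t1 rows kept: 6; unmatched t2 rows kept: 5.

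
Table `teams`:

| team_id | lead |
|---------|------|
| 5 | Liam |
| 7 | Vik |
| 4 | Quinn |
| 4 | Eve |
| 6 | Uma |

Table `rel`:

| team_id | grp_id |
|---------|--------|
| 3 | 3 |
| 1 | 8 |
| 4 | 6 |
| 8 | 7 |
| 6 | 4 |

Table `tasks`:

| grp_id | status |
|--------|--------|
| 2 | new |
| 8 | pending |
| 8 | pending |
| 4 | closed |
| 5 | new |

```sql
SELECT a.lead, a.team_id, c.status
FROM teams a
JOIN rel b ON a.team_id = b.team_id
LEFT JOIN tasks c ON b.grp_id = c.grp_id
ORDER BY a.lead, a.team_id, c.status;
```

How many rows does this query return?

3

Joins associate left-to-right: teams INNER JOIN rel on team_id gives 3 intermediate row(s).
Then LEFT JOIN `tasks c` on grp_id: each of those 3 rows is kept; rows whose b.grp_id has no match in c get NULL for c's columns.
Result: 3 row(s).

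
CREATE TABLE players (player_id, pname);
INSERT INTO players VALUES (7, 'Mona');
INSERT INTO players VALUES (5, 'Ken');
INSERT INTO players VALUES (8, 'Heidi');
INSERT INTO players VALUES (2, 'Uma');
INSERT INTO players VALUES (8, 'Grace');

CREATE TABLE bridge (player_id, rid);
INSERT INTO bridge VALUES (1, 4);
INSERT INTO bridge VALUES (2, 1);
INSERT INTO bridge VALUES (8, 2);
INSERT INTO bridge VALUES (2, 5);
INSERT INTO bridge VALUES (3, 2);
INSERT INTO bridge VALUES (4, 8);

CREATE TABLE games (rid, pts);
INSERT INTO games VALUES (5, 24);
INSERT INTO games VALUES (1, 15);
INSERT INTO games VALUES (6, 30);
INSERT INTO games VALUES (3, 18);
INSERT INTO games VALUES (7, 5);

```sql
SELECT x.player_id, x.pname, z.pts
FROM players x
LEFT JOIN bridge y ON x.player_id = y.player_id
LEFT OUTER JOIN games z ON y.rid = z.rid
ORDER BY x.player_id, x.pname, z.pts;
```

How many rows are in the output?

6

Step 1 — x LEFT JOIN y on player_id → 6 row(s).
Then LEFT JOIN `games z` on rid: each of those 6 rows is kept; rows whose y.rid has no match in z get NULL for z's columns.
Result: 6 row(s).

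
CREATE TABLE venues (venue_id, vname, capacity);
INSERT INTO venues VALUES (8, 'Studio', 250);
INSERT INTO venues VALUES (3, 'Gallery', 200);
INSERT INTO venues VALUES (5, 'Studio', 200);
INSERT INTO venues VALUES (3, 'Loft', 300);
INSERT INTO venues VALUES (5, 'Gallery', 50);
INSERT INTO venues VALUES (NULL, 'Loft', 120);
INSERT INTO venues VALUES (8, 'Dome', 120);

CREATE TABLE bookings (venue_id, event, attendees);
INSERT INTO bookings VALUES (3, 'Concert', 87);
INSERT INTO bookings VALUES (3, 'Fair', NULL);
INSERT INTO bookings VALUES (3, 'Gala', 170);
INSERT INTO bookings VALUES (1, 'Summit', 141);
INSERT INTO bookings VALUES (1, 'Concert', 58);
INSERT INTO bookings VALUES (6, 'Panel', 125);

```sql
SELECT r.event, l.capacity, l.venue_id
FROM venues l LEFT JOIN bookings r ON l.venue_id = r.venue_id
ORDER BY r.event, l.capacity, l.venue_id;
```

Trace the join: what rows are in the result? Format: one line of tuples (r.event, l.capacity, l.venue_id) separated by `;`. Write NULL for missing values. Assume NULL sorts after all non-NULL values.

LEFT JOIN keeps every row from `venues`; unmatched rows get NULL for `bookings`'s columns.
Matching on l.venue_id = r.venue_id. A NULL in a compared column never satisfies the condition.
- venue_id=8: no r row matches, row kept with r columns NULL.
- venue_id=3: 3 matching r row(s), so 3 row(s) emitted.
- venue_id=5: no r row matches, row kept with r columns NULL.
- venue_id=3: 3 matching r row(s), so 3 row(s) emitted.
- venue_id=5: no r row matches, row kept with r columns NULL.
- venue_id=NULL: no r row matches, row kept with r columns NULL.
- venue_id=8: no r row matches, row kept with r columns NULL.

(Concert, 200, 3); (Concert, 300, 3); (Fair, 200, 3); (Fair, 300, 3); (Gala, 200, 3); (Gala, 300, 3); (NULL, 50, 5); (NULL, 120, 8); (NULL, 120, NULL); (NULL, 200, 5); (NULL, 250, 8)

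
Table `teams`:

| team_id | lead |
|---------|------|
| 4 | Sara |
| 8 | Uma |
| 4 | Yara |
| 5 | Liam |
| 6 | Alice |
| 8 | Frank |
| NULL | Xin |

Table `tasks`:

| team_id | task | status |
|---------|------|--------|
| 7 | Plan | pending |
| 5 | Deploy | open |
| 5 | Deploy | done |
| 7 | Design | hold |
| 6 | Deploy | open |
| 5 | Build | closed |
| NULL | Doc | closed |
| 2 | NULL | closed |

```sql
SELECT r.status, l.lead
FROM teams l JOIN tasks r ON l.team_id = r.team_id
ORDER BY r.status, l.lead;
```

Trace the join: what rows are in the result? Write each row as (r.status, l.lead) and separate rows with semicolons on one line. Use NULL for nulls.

INNER JOIN keeps only pairs where the ON condition holds.
Matching on l.team_id = r.team_id. A NULL in a compared column never satisfies the condition.
- l row (team_id=4): no match → dropped.
- l row (team_id=8): no match → dropped.
- l row (team_id=4): no match → dropped.
- l row (team_id=5): matches 3 r row(s) → 3 output row(s).
- l row (team_id=6): matches 1 r row(s) → 1 output row(s).
- l row (team_id=8): no match → dropped.
- l row (team_id=NULL): no match → dropped.
After projecting and ordering:
r.status | l.lead
closed | Liam
done | Liam
open | Alice
open | Liam

(closed, Liam); (done, Liam); (open, Alice); (open, Liam)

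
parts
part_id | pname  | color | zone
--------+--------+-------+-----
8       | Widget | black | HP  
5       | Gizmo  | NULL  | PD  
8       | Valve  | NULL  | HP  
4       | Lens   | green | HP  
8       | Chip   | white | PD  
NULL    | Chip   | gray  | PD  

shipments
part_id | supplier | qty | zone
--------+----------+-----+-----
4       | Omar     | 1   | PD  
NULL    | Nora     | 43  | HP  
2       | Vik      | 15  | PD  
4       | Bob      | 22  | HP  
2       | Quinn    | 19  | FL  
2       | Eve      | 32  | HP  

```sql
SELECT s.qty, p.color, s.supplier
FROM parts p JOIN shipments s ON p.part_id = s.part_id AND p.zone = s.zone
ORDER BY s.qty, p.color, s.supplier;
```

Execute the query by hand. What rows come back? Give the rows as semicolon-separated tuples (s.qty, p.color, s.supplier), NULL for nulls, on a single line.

INNER JOIN keeps only pairs where the ON condition holds.
Matching on p.part_id = s.part_id AND p.zone = s.zone. A NULL in a compared column never satisfies the condition.
- p (part_id=8, zone=HP) has no partner → excluded.
- p (part_id=5, zone=PD) has no partner → excluded.
- p (part_id=8, zone=HP) has no partner → excluded.
- p (part_id=4, zone=HP) pairs with 1 row(s) of s.
- p (part_id=8, zone=PD) has no partner → excluded.
- p (part_id=NULL, zone=PD) has no partner → excluded.
After projecting and ordering:
s.qty | p.color | s.supplier
22 | green | Bob

(22, green, Bob)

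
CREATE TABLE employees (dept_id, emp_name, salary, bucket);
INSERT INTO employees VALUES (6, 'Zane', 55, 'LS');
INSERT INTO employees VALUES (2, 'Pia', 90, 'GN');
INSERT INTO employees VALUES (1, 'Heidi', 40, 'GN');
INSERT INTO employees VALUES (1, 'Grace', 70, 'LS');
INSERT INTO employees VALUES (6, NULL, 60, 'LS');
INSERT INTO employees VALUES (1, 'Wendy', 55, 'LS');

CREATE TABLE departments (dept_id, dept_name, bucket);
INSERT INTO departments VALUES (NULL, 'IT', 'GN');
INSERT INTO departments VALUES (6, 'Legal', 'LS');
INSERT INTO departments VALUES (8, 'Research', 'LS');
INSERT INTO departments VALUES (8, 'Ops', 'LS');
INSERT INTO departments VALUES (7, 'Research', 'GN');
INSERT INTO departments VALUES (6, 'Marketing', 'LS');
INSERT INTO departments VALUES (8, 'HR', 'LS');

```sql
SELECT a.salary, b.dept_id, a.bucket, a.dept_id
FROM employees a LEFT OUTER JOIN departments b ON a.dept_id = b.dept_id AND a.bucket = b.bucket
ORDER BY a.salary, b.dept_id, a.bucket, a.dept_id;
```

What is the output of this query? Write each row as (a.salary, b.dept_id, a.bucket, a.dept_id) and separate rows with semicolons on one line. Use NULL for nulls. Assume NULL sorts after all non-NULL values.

(40, NULL, GN, 1); (55, 6, LS, 6); (55, 6, LS, 6); (55, NULL, LS, 1); (60, 6, LS, 6); (60, 6, LS, 6); (70, NULL, LS, 1); (90, NULL, GN, 2)

LEFT JOIN keeps every row from `employees`; unmatched rows get NULL for `departments`'s columns.
Matching on a.dept_id = b.dept_id AND a.bucket = b.bucket. A NULL in a compared column never satisfies the condition.
Matched pairs: 4; unmatched a rows kept: 4.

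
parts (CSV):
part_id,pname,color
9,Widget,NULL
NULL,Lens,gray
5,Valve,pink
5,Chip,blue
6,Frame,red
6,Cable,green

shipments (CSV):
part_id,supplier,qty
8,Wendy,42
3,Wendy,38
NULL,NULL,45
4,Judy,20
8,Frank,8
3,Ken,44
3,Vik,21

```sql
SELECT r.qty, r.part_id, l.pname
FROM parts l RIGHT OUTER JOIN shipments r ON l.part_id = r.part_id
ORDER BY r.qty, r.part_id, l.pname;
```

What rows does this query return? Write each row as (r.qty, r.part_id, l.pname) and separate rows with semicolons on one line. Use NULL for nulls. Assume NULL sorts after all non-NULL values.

(8, 8, NULL); (20, 4, NULL); (21, 3, NULL); (38, 3, NULL); (42, 8, NULL); (44, 3, NULL); (45, NULL, NULL)

RIGHT JOIN keeps every row from `shipments`; unmatched rows get NULL for `parts`'s columns.
Matching on l.part_id = r.part_id. A NULL in a compared column never satisfies the condition.
- l[0] part_id=9 → no match.
- l[1] part_id=NULL → no match.
- l[2] part_id=5 → no match.
- l[3] part_id=5 → no match.
- l[4] part_id=6 → no match.
- l[5] part_id=6 → no match.
- plus 7 unmatched r row(s), each kept with NULL l columns.
After projecting and ordering:
r.qty | r.part_id | l.pname
8 | 8 | NULL
20 | 4 | NULL
21 | 3 | NULL
38 | 3 | NULL
42 | 8 | NULL
44 | 3 | NULL
45 | NULL | NULL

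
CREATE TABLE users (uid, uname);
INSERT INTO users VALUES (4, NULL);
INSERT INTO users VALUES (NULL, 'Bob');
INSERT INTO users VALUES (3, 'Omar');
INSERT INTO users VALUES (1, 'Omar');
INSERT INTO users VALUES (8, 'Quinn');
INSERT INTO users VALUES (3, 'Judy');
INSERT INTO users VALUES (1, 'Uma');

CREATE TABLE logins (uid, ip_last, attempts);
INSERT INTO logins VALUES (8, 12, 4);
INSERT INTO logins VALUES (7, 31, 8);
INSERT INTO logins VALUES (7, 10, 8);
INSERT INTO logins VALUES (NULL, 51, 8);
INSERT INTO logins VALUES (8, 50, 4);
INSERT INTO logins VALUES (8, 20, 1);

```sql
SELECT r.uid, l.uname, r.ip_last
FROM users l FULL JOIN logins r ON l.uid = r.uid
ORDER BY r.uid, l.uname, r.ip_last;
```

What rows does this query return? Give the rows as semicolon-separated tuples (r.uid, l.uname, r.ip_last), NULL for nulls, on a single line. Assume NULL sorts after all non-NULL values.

(7, NULL, 10); (7, NULL, 31); (8, Quinn, 12); (8, Quinn, 20); (8, Quinn, 50); (NULL, Bob, NULL); (NULL, Judy, NULL); (NULL, Omar, NULL); (NULL, Omar, NULL); (NULL, Uma, NULL); (NULL, NULL, 51); (NULL, NULL, NULL)

FULL OUTER JOIN keeps every row from both sides; unmatched rows get NULL for the other side's columns.
Matching on l.uid = r.uid. A NULL in a compared column never satisfies the condition.
- l row (uid=4): no match → kept, r columns NULL.
- l row (uid=NULL): no match → kept, r columns NULL.
- l row (uid=3): no match → kept, r columns NULL.
- l row (uid=1): no match → kept, r columns NULL.
- l row (uid=8): matches 3 r row(s) → 3 output row(s).
- l row (uid=3): no match → kept, r columns NULL.
- l row (uid=1): no match → kept, r columns NULL.
- plus 3 unmatched r row(s), each kept with NULL l columns.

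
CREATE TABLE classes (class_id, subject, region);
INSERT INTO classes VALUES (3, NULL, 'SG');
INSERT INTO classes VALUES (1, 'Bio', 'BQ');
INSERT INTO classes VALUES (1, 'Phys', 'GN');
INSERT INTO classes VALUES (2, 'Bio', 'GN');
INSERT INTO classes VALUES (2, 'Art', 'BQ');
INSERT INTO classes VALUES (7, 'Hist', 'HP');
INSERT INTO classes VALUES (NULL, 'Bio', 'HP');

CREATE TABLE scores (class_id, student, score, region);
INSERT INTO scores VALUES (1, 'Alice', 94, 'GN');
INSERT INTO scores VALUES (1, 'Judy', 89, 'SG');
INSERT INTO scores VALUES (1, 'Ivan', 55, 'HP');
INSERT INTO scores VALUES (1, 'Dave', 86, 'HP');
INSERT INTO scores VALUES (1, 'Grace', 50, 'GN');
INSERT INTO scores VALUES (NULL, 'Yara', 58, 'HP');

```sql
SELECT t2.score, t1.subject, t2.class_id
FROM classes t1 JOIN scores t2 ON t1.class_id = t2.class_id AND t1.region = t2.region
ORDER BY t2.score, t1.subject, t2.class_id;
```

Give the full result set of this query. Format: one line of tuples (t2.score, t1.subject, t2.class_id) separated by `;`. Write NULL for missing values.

(50, Phys, 1); (94, Phys, 1)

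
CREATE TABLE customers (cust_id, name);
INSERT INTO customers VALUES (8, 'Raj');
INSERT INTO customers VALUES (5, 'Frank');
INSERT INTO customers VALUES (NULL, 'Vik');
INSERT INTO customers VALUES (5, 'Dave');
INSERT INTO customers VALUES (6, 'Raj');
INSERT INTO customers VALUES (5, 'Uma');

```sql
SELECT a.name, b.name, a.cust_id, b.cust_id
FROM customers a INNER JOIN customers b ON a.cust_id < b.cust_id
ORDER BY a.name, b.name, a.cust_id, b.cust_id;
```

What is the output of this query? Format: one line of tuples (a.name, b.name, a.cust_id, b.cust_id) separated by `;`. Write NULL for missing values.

INNER JOIN keeps only pairs where the ON condition holds.
Matching on a.cust_id < b.cust_id. A NULL in a compared column never satisfies the condition.
- a row (cust_id=8): no match → dropped.
- a row (cust_id=5): matches 2 b row(s) → 2 output row(s).
- a row (cust_id=NULL): no match → dropped.
- a row (cust_id=5): matches 2 b row(s) → 2 output row(s).
- a row (cust_id=6): matches 1 b row(s) → 1 output row(s).
- a row (cust_id=5): matches 2 b row(s) → 2 output row(s).
After projecting and ordering:
a.name | b.name | a.cust_id | b.cust_id
Dave | Raj | 5 | 6
Dave | Raj | 5 | 8
Frank | Raj | 5 | 6
Frank | Raj | 5 | 8
Raj | Raj | 6 | 8
Uma | Raj | 5 | 6
Uma | Raj | 5 | 8

(Dave, Raj, 5, 6); (Dave, Raj, 5, 8); (Frank, Raj, 5, 6); (Frank, Raj, 5, 8); (Raj, Raj, 6, 8); (Uma, Raj, 5, 6); (Uma, Raj, 5, 8)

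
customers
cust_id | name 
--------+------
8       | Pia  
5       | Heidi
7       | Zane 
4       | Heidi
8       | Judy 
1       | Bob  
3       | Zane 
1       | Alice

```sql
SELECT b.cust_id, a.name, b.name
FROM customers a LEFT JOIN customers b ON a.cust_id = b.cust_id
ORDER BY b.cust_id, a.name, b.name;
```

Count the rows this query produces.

12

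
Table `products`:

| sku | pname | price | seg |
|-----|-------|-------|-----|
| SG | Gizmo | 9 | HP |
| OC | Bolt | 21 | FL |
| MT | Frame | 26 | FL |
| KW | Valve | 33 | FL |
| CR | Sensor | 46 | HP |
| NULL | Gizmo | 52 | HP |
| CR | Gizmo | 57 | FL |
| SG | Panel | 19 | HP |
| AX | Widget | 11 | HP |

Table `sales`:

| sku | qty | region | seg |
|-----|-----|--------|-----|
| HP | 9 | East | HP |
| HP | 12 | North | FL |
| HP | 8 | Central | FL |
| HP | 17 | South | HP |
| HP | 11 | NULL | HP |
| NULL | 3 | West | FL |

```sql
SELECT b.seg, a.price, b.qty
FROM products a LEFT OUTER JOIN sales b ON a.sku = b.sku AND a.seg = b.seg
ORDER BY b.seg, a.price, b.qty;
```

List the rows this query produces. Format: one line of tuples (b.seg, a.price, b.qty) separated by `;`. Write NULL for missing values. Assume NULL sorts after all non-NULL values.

(NULL, 9, NULL); (NULL, 11, NULL); (NULL, 19, NULL); (NULL, 21, NULL); (NULL, 26, NULL); (NULL, 33, NULL); (NULL, 46, NULL); (NULL, 52, NULL); (NULL, 57, NULL)

LEFT JOIN keeps every row from `products`; unmatched rows get NULL for `sales`'s columns.
Matching on a.sku = b.sku AND a.seg = b.seg. A NULL in a compared column never satisfies the condition.
Matched pairs: 0; unmatched a rows kept: 9.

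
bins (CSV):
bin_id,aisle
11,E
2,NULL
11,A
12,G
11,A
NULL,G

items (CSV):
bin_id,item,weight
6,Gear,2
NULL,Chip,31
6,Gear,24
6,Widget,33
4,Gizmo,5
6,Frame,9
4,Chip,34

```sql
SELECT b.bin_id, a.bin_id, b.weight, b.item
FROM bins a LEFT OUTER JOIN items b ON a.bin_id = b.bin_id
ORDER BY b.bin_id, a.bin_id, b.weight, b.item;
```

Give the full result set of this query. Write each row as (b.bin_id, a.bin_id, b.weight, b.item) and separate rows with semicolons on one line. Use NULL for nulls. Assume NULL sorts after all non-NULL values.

(NULL, 2, NULL, NULL); (NULL, 11, NULL, NULL); (NULL, 11, NULL, NULL); (NULL, 11, NULL, NULL); (NULL, 12, NULL, NULL); (NULL, NULL, NULL, NULL)

LEFT JOIN keeps every row from `bins`; unmatched rows get NULL for `items`'s columns.
Matching on a.bin_id = b.bin_id. A NULL in a compared column never satisfies the condition.
- a row (bin_id=11): no match → kept, b columns NULL.
- a row (bin_id=2): no match → kept, b columns NULL.
- a row (bin_id=11): no match → kept, b columns NULL.
- a row (bin_id=12): no match → kept, b columns NULL.
- a row (bin_id=11): no match → kept, b columns NULL.
- a row (bin_id=NULL): no match → kept, b columns NULL.
After projecting and ordering:
b.bin_id | a.bin_id | b.weight | b.item
NULL | 2 | NULL | NULL
NULL | 11 | NULL | NULL
NULL | 11 | NULL | NULL
NULL | 11 | NULL | NULL
NULL | 12 | NULL | NULL
NULL | NULL | NULL | NULL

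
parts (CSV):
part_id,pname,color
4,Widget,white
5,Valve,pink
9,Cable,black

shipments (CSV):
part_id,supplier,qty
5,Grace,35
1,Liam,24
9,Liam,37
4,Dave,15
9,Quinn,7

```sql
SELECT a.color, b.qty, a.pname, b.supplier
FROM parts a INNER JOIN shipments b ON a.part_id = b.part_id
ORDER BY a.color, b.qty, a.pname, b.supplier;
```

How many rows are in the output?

INNER JOIN keeps only pairs where the ON condition holds.
Matching on a.part_id = b.part_id.
Matched pairs: 4.
Total: 4 rows.

4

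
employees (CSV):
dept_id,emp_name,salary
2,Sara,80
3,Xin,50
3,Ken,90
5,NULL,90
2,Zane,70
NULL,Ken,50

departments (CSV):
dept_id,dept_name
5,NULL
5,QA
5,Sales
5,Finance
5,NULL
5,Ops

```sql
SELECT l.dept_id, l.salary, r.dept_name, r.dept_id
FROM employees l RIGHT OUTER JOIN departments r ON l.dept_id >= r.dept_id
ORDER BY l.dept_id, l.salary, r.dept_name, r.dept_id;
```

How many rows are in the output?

6

RIGHT JOIN keeps every row from `departments`; unmatched rows get NULL for `employees`'s columns.
Matching on l.dept_id >= r.dept_id. A NULL in a compared column never satisfies the condition.
Matched pairs: 6; unmatched r rows kept: 0.
Total: 6 rows.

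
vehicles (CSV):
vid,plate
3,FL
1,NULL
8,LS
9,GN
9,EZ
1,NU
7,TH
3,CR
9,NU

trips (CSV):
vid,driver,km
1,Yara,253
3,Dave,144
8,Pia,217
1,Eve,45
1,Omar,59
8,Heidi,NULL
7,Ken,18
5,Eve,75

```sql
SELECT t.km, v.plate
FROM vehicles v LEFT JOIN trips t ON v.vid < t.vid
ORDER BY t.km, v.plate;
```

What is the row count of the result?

LEFT JOIN keeps every row from `vehicles`; unmatched rows get NULL for `trips`'s columns.
Matching on v.vid < t.vid.
- v row (vid=3): matches 4 t row(s) → 4 output row(s).
- v row (vid=1): matches 5 t row(s) → 5 output row(s).
- v row (vid=8): no match → kept, t columns NULL.
- v row (vid=9): no match → kept, t columns NULL.
- v row (vid=9): no match → kept, t columns NULL.
- v row (vid=1): matches 5 t row(s) → 5 output row(s).
- v row (vid=7): matches 2 t row(s) → 2 output row(s).
- v row (vid=3): matches 4 t row(s) → 4 output row(s).
- v row (vid=9): no match → kept, t columns NULL.
Total: 20 matched + 4 padded = 24 rows.

24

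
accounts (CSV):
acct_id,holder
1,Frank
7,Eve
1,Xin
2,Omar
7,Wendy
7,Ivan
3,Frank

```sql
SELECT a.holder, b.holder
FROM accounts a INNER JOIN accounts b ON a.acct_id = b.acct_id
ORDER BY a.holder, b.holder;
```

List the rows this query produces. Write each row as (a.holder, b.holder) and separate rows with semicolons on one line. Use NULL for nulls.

INNER JOIN keeps only pairs where the ON condition holds.
Matching on a.acct_id = b.acct_id.
Matched pairs: 15.

(Eve, Eve); (Eve, Ivan); (Eve, Wendy); (Frank, Frank); (Frank, Frank); (Frank, Xin); (Ivan, Eve); (Ivan, Ivan); (Ivan, Wendy); (Omar, Omar); (Wendy, Eve); (Wendy, Ivan); (Wendy, Wendy); (Xin, Frank); (Xin, Xin)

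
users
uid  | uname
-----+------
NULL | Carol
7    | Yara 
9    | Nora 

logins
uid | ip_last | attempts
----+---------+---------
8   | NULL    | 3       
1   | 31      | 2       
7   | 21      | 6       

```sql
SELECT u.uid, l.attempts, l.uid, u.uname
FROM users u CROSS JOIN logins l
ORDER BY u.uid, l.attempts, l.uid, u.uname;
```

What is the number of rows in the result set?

9

CROSS JOIN pairs every row of `users` with every row of `logins`: 3 × 3 = 9 rows.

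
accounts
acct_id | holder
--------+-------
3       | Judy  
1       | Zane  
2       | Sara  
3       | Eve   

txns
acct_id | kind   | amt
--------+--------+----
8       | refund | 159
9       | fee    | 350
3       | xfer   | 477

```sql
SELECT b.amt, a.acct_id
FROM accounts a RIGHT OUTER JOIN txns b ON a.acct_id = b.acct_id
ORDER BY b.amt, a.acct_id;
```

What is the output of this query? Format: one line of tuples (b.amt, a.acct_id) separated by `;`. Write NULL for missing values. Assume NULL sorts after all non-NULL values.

RIGHT JOIN keeps every row from `txns`; unmatched rows get NULL for `accounts`'s columns.
Matching on a.acct_id = b.acct_id.
Matched pairs: 2; unmatched b rows kept: 2.

(159, NULL); (350, NULL); (477, 3); (477, 3)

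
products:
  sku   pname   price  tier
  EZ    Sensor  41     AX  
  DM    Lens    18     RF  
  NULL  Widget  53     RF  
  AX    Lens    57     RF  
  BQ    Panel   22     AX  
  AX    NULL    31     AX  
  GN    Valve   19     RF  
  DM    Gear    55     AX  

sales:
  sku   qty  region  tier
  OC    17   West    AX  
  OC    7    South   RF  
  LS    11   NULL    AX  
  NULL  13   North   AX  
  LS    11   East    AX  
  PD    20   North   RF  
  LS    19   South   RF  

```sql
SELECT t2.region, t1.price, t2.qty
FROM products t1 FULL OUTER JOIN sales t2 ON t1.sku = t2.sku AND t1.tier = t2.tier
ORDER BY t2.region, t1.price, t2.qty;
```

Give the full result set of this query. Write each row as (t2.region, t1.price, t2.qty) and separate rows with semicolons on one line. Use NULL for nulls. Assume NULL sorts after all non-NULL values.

(East, NULL, 11); (North, NULL, 13); (North, NULL, 20); (South, NULL, 7); (South, NULL, 19); (West, NULL, 17); (NULL, 18, NULL); (NULL, 19, NULL); (NULL, 22, NULL); (NULL, 31, NULL); (NULL, 41, NULL); (NULL, 53, NULL); (NULL, 55, NULL); (NULL, 57, NULL); (NULL, NULL, 11)

FULL OUTER JOIN keeps every row from both sides; unmatched rows get NULL for the other side's columns.
Matching on t1.sku = t2.sku AND t1.tier = t2.tier. A NULL in a compared column never satisfies the condition.
- sku=EZ, tier=AX: no t2 row matches, row kept with t2 columns NULL.
- sku=DM, tier=RF: no t2 row matches, row kept with t2 columns NULL.
- sku=NULL, tier=RF: no t2 row matches, row kept with t2 columns NULL.
- sku=AX, tier=RF: no t2 row matches, row kept with t2 columns NULL.
- sku=BQ, tier=AX: no t2 row matches, row kept with t2 columns NULL.
- sku=AX, tier=AX: no t2 row matches, row kept with t2 columns NULL.
- sku=GN, tier=RF: no t2 row matches, row kept with t2 columns NULL.
- sku=DM, tier=AX: no t2 row matches, row kept with t2 columns NULL.
- plus 7 unmatched t2 row(s), each kept with NULL t1 columns.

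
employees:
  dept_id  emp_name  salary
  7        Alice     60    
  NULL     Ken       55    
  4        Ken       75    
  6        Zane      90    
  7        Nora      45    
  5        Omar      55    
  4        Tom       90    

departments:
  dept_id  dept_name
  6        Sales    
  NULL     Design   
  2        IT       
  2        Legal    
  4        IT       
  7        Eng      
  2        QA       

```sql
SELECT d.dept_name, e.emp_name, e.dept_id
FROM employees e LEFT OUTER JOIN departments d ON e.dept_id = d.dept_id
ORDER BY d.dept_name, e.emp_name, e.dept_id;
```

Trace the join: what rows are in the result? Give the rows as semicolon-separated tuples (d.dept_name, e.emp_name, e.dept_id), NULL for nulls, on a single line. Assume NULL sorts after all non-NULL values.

LEFT JOIN keeps every row from `employees`; unmatched rows get NULL for `departments`'s columns.
Matching on e.dept_id = d.dept_id. A NULL in a compared column never satisfies the condition.
- e[0] dept_id=7 → 1 match(es) in d → 1 row(s).
- e[1] dept_id=NULL → no match; kept with NULLs on the d side.
- e[2] dept_id=4 → 1 match(es) in d → 1 row(s).
- e[3] dept_id=6 → 1 match(es) in d → 1 row(s).
- e[4] dept_id=7 → 1 match(es) in d → 1 row(s).
- e[5] dept_id=5 → no match; kept with NULLs on the d side.
- e[6] dept_id=4 → 1 match(es) in d → 1 row(s).
After projecting and ordering:
d.dept_name | e.emp_name | e.dept_id
Eng | Alice | 7
Eng | Nora | 7
IT | Ken | 4
IT | Tom | 4
Sales | Zane | 6
NULL | Ken | NULL
NULL | Omar | 5

(Eng, Alice, 7); (Eng, Nora, 7); (IT, Ken, 4); (IT, Tom, 4); (Sales, Zane, 6); (NULL, Ken, NULL); (NULL, Omar, 5)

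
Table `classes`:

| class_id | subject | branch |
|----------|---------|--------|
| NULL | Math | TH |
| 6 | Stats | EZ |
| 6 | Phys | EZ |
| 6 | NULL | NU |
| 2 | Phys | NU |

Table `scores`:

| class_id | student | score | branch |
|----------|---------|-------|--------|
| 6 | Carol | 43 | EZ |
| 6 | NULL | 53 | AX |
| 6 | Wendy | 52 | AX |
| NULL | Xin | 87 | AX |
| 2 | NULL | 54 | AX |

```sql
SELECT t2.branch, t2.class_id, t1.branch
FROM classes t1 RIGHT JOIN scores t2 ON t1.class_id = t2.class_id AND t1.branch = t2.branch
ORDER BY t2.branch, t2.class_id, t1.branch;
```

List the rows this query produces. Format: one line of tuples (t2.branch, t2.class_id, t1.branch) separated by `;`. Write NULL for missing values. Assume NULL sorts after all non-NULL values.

RIGHT JOIN keeps every row from `scores`; unmatched rows get NULL for `classes`'s columns.
Matching on t1.class_id = t2.class_id AND t1.branch = t2.branch. A NULL in a compared column never satisfies the condition.
- t1[0] class_id=NULL, branch=TH → no match.
- t1[1] class_id=6, branch=EZ → 1 match(es) in t2 → 1 row(s).
- t1[2] class_id=6, branch=EZ → 1 match(es) in t2 → 1 row(s).
- t1[3] class_id=6, branch=NU → no match.
- t1[4] class_id=2, branch=NU → no match.
- 4 t2 row(s) had no t1 match → kept, t1 columns NULL.
After projecting and ordering:
t2.branch | t2.class_id | t1.branch
AX | 2 | NULL
AX | 6 | NULL
AX | 6 | NULL
AX | NULL | NULL
EZ | 6 | EZ
EZ | 6 | EZ

(AX, 2, NULL); (AX, 6, NULL); (AX, 6, NULL); (AX, NULL, NULL); (EZ, 6, EZ); (EZ, 6, EZ)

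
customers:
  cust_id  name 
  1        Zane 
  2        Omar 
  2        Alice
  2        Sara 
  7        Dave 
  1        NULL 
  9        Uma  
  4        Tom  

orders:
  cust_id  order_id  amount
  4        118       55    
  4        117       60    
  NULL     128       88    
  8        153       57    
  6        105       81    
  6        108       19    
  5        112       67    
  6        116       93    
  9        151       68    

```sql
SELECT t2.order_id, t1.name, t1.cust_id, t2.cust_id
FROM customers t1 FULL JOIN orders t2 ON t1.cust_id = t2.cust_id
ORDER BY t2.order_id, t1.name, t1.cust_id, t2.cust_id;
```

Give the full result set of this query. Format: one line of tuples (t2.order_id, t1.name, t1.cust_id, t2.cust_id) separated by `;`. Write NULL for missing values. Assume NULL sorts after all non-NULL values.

FULL OUTER JOIN keeps every row from both sides; unmatched rows get NULL for the other side's columns.
Matching on t1.cust_id = t2.cust_id. A NULL in a compared column never satisfies the condition.
Matched pairs: 3; unmatched t1 rows kept: 6; unmatched t2 rows kept: 6.

(105, NULL, NULL, 6); (108, NULL, NULL, 6); (112, NULL, NULL, 5); (116, NULL, NULL, 6); (117, Tom, 4, 4); (118, Tom, 4, 4); (128, NULL, NULL, NULL); (151, Uma, 9, 9); (153, NULL, NULL, 8); (NULL, Alice, 2, NULL); (NULL, Dave, 7, NULL); (NULL, Omar, 2, NULL); (NULL, Sara, 2, NULL); (NULL, Zane, 1, NULL); (NULL, NULL, 1, NULL)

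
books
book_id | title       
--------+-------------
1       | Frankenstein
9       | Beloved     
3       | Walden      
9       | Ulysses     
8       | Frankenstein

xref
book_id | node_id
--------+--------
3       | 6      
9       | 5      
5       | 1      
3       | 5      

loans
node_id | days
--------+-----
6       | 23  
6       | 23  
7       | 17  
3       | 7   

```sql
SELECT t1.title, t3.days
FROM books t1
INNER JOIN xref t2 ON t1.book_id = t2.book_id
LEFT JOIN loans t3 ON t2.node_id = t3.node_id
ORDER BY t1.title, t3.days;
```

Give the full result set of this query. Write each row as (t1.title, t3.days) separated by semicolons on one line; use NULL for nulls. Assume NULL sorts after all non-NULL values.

Evaluate left to right. First `books t1 INNER JOIN xref t2` on book_id: 4 row(s).
Then LEFT JOIN `loans t3` on node_id: each of those 4 rows is kept; rows whose t2.node_id has no match in t3 get NULL for t3's columns.

(Beloved, NULL); (Ulysses, NULL); (Walden, 23); (Walden, 23); (Walden, NULL)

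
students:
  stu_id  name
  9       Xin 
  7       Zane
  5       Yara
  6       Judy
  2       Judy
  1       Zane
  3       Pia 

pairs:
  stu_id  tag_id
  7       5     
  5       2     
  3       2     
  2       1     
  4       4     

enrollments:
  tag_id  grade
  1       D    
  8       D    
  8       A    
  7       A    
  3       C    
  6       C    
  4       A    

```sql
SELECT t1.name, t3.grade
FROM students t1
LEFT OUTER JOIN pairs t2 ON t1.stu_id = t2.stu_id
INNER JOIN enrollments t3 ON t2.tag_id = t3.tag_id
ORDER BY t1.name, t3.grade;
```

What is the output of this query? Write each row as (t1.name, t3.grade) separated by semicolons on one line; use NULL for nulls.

(Judy, D)

Evaluate left to right. First `students t1 LEFT JOIN pairs t2` on stu_id: 7 row(s).
Then INNER JOIN `enrollments t3` on tag_id: keep only rows whose t2.tag_id appears in t3.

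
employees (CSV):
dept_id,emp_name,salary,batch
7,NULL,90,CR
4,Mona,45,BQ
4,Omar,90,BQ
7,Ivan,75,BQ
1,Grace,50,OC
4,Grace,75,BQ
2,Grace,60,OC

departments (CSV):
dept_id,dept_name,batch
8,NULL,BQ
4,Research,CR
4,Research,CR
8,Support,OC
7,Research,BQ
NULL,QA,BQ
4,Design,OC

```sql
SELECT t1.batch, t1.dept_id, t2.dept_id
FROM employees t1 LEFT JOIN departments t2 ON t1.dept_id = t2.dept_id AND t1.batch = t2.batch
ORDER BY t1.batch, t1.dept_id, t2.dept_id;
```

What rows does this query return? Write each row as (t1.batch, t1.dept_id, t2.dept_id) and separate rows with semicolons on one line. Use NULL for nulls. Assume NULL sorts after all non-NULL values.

LEFT JOIN keeps every row from `employees`; unmatched rows get NULL for `departments`'s columns.
Matching on t1.dept_id = t2.dept_id AND t1.batch = t2.batch. A NULL in a compared column never satisfies the condition.
Matched pairs: 1; unmatched t1 rows kept: 6.

(BQ, 4, NULL); (BQ, 4, NULL); (BQ, 4, NULL); (BQ, 7, 7); (CR, 7, NULL); (OC, 1, NULL); (OC, 2, NULL)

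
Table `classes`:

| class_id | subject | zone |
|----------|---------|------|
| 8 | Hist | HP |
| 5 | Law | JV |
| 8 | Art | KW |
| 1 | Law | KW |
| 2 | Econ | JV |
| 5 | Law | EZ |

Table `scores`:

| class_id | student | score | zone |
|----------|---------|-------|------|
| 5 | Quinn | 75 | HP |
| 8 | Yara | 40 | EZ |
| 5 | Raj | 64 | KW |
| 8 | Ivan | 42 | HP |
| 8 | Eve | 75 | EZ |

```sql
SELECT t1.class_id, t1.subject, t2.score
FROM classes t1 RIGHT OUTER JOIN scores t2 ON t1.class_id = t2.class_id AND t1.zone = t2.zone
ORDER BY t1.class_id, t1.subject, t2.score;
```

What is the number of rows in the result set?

RIGHT JOIN keeps every row from `scores`; unmatched rows get NULL for `classes`'s columns.
Matching on t1.class_id = t2.class_id AND t1.zone = t2.zone.
- t1 (class_id=8, zone=HP) pairs with 1 row(s) of t2.
- t1 (class_id=5, zone=JV) has no partner in t2.
- t1 (class_id=8, zone=KW) has no partner in t2.
- t1 (class_id=1, zone=KW) has no partner in t2.
- t1 (class_id=2, zone=JV) has no partner in t2.
- t1 (class_id=5, zone=EZ) has no partner in t2.
- 4 t2 row(s) had no t1 match → kept, t1 columns NULL.
Total: 1 matched + 4 padded = 5 rows.

5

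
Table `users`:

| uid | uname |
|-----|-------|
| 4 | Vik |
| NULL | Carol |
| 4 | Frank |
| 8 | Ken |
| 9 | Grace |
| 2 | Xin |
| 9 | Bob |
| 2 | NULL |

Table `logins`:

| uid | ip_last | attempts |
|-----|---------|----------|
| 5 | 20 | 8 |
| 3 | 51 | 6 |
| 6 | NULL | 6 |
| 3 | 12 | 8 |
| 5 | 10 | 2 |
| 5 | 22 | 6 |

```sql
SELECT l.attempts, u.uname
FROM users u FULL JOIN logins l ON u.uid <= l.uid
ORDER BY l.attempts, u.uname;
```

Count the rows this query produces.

FULL OUTER JOIN keeps every row from both sides; unmatched rows get NULL for the other side's columns.
Matching on u.uid <= l.uid. A NULL in a compared column never satisfies the condition.
- uid=4: 4 matching l row(s), so 4 row(s) emitted.
- uid=NULL: no l row matches, row kept with l columns NULL.
- uid=4: 4 matching l row(s), so 4 row(s) emitted.
- uid=8: no l row matches, row kept with l columns NULL.
- uid=9: no l row matches, row kept with l columns NULL.
- uid=2: 6 matching l row(s), so 6 row(s) emitted.
- uid=9: no l row matches, row kept with l columns NULL.
- uid=2: 6 matching l row(s), so 6 row(s) emitted.
Total: 20 matched + 4 padded = 24 rows.

24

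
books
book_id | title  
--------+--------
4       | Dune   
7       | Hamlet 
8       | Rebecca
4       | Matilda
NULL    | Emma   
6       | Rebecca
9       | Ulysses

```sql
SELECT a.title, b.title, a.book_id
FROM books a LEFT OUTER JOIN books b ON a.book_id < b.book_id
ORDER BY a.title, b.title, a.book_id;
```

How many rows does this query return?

LEFT JOIN keeps every row from `books a`; unmatched rows get NULL for `books b`'s columns.
Matching on a.book_id < b.book_id. A NULL in a compared column never satisfies the condition.
- book_id=4: 4 matching b row(s), so 4 row(s) emitted.
- book_id=7: 2 matching b row(s), so 2 row(s) emitted.
- book_id=8: 1 matching b row(s), so 1 row(s) emitted.
- book_id=4: 4 matching b row(s), so 4 row(s) emitted.
- book_id=NULL: no b row matches, row kept with b columns NULL.
- book_id=6: 3 matching b row(s), so 3 row(s) emitted.
- book_id=9: no b row matches, row kept with b columns NULL.
Total: 14 matched + 2 padded = 16 rows.

16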